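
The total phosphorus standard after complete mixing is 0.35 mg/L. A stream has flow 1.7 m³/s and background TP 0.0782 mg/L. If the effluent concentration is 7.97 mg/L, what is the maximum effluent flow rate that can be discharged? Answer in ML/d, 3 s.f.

Mass balance at complete mixing: C_std·(Q_w + Q_r) = Q_w·C_e + Q_r·C_b.
Rearranging, Q_w = Q_r·(C_std − C_b)/(C_e − C_std) = 1.7·(0.35 − 0.0782) / (7.97 − 0.35) = 0.06064 m³/s.
= 5.239 ML/d.

5.24 ML/d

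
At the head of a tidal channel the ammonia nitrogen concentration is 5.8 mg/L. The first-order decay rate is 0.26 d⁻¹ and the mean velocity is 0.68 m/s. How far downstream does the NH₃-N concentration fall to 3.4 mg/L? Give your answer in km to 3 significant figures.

121 km

From C = C₀·e^(−kt), t = ln(C₀/C)/k = ln(5.8/3.4)/0.26 = 0.5341/0.26 = 2.054 d.
Distance = v·t = 0.68 m/s × 1.775e+05 s = 1.207e+05 m = 120.7 km.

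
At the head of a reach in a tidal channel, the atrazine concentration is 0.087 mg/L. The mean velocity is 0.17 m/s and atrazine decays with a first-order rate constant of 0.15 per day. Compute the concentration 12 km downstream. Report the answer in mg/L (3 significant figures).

0.0770 mg/L

Travel time t = 12 km / 0.17 m/s = 1.2e+04/0.17 = 7.059e+04 s = 0.817 d.
First-order decay: C = 0.087·exp(−0.15·0.817) = 0.087·0.8847 = 0.07697 mg/L.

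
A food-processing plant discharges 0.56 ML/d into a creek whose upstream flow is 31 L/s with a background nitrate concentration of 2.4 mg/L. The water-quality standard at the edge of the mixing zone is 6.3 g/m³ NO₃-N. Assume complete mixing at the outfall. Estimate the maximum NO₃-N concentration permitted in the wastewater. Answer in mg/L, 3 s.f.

0.56 ML/d = 0.006481 m³/s.
31 L/s = 0.031 m³/s.
Mass balance: 6.3·0.03748 = 0.006481·Cₑ + 0.031·2.4.
Cₑ = (0.2361 − 0.0744) / 0.006481 = 24.95 mg/L.

25.0 mg/L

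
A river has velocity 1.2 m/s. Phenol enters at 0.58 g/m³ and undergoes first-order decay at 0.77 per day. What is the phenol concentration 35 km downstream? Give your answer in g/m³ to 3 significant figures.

Travel time t = 35 km / 1.2 m/s = 3.5e+04/1.2 = 2.917e+04 s = 0.3376 d.
First-order decay: C = 0.58·exp(−0.77·0.3376) = 0.58·0.7711 = 0.4472 g/m³.

0.447 g/m³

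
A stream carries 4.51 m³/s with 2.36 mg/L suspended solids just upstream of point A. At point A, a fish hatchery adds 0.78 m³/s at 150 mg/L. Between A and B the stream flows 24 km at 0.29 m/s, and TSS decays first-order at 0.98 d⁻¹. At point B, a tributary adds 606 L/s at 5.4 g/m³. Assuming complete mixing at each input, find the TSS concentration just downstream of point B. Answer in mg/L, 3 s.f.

After input A: C = (4.51·2.36 + 0.78·150) / 5.29 = 24.13 mg/L.
Over the 24 km reach to input B (t = 8.276e+04 s = 0.9579 d), decay gives C = 24.13·exp(−0.98·0.9579) = 9.438 mg/L.
606 L/s = 0.606 m³/s.
After input B: C = (5.29·9.438 + 0.606·5.4) / 5.896 = 9.023 mg/L.

9.02 mg/L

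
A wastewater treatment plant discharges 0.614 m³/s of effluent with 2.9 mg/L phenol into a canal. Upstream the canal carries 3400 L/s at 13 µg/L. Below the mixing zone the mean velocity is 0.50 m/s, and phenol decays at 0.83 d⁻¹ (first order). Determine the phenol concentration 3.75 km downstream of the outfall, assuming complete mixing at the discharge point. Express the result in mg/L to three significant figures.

3400 L/s = 3.4 m³/s.
13 µg/L = 0.013 mg/L.
After complete mixing, C₀ = (0.614·2.9 + 3.4·0.013) / 4.014 = 0.4546 mg/L.
Travel time t = 3750 m / 0.50 m/s = 7500 s = 0.08681 d.
C = 0.4546·exp(−0.83·0.08681) = 0.4546·0.9305 = 0.423 mg/L.

0.423 mg/L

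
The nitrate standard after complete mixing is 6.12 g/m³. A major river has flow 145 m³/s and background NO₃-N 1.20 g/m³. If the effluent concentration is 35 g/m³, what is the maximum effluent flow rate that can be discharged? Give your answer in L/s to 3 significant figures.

Mass balance at complete mixing: C_std·(Q_w + Q_r) = Q_w·C_e + Q_r·C_b.
Rearranging, Q_w = Q_r·(C_std − C_b)/(C_e − C_std) = 145·(6.12 − 1.2) / (35 − 6.12) = 24.7 m³/s.
= 2.47e+04 L/s.

24700 L/s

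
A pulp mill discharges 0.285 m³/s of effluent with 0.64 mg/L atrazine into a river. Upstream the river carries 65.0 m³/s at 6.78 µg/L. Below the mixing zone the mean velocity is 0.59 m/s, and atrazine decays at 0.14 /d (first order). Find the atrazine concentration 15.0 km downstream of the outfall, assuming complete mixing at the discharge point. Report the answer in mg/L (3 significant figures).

0.00916 mg/L

6.78 µg/L = 0.00678 mg/L.
After complete mixing, C₀ = (0.285·0.64 + 65·0.00678) / 65.28 = 0.009544 mg/L.
Travel time t = 1.5e+04 m / 0.59 m/s = 2.542e+04 s = 0.2943 d.
C = 0.009544·exp(−0.14·0.2943) = 0.009544·0.9596 = 0.009159 mg/L.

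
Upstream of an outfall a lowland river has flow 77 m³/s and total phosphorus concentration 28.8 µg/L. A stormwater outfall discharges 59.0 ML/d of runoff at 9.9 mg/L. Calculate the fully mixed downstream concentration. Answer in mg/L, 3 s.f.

59.0 ML/d = 0.6829 m³/s.
28.8 µg/L = 0.0288 mg/L.
Flow-weighted mixing gives C = (0.6829·9.9 + 77·0.0288) / (0.6829 + 77) = 8.978/77.68 = 0.1156 mg/L.

0.116 mg/L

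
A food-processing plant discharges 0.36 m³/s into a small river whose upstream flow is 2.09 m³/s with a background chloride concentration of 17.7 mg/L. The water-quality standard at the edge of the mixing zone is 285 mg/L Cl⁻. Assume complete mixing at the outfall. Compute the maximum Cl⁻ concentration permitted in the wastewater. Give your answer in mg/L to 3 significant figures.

1840 mg/L

Mass balance: 285·2.45 = 0.36·Cₑ + 2.09·17.7.
Cₑ = (698.2 − 36.99) / 0.36 = 1837 mg/L.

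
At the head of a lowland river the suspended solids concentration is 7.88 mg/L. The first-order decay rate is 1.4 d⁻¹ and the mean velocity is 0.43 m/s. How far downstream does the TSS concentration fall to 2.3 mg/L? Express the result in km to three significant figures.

From C = C₀·e^(−kt), t = ln(C₀/C)/k = ln(7.88/2.3)/1.4 = 1.231/1.4 = 0.8796 d.
Distance = v·t = 0.43 m/s × 7.6e+04 s = 3.268e+04 m = 32.68 km.

32.7 km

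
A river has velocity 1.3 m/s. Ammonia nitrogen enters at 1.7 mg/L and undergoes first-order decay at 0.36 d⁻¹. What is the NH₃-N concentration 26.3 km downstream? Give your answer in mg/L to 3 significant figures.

1.56 mg/L

Travel time t = 26.3 km / 1.3 m/s = 2.63e+04/1.3 = 2.023e+04 s = 0.2342 d.
First-order decay: C = 1.7·exp(−0.36·0.2342) = 1.7·0.9192 = 1.563 mg/L.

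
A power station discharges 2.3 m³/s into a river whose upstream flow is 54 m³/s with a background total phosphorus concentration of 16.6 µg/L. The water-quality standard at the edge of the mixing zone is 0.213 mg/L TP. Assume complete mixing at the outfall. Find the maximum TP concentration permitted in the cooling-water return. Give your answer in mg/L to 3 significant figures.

16.6 µg/L = 0.0166 mg/L.
Mass balance: 0.213·56.3 = 2.3·Cₑ + 54·0.0166.
Cₑ = (11.99 − 0.8964) / 2.3 = 4.824 mg/L.

4.82 mg/L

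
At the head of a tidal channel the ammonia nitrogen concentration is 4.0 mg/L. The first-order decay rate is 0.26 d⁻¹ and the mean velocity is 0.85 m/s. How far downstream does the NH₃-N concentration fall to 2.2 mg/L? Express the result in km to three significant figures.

From C = C₀·e^(−kt), t = ln(C₀/C)/k = ln(4.0/2.2)/0.26 = 0.5978/0.26 = 2.299 d.
Distance = v·t = 0.85 m/s × 1.987e+05 s = 1.689e+05 m = 168.9 km.

169 km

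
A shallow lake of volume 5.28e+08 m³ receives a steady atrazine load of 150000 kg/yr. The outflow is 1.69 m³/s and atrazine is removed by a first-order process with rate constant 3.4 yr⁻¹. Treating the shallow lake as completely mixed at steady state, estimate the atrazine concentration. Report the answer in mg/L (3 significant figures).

Outflow Q = 1.69 m³/s × 3.156e+07 s/yr = 5.333e+07 m³/yr.
Steady-state CSTR mass balance: W = Q·C + k·V·C, so C = W/(Q + kV).
Q + kV = 5.333e+07 + 3.4·5.28e+08 = 1.849e+09 m³/yr.
C = 150000/1.849e+09 = 8.115e-05 kg/m³ = 0.08115 mg/L.

0.0811 mg/L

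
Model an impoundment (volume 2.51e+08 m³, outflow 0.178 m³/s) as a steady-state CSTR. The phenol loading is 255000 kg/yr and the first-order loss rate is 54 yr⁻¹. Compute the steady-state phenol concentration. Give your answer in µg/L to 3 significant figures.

Outflow Q = 0.178 m³/s × 3.156e+07 s/yr = 5.617e+06 m³/yr.
Steady-state CSTR mass balance: W = Q·C + k·V·C, so C = W/(Q + kV).
Q + kV = 5.617e+06 + 54·2.51e+08 = 1.356e+10 m³/yr.
C = 255000/1.356e+10 = 1.881e-05 kg/m³ = 0.01881 mg/L = 18.81 µg/L.

18.8 µg/L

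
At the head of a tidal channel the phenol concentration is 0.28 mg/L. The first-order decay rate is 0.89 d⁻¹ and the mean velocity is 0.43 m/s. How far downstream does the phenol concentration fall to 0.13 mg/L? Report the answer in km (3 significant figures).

32.0 km

From C = C₀·e^(−kt), t = ln(C₀/C)/k = ln(0.28/0.13)/0.89 = 0.7673/0.89 = 0.8621 d.
Distance = v·t = 0.43 m/s × 7.448e+04 s = 3.203e+04 m = 32.03 km.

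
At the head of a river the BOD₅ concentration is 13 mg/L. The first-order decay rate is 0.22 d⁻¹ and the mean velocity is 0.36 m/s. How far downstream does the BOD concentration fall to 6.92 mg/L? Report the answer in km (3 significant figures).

From C = C₀·e^(−kt), t = ln(C₀/C)/k = ln(13/6.92)/0.22 = 0.6305/0.22 = 2.866 d.
Distance = v·t = 0.36 m/s × 2.476e+05 s = 8.915e+04 m = 89.15 km.

89.1 km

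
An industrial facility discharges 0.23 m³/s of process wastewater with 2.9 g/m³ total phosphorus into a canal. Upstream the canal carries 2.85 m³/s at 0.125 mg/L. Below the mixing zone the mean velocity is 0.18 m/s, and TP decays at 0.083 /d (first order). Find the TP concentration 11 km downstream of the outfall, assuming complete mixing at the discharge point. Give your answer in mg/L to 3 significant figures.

After complete mixing, C₀ = (0.23·2.9 + 2.85·0.125) / 3.08 = 0.3322 mg/L.
Travel time t = 1.1e+04 m / 0.18 m/s = 6.111e+04 s = 0.7073 d.
C = 0.3322·exp(−0.083·0.7073) = 0.3322·0.943 = 0.3133 mg/L.

0.313 mg/L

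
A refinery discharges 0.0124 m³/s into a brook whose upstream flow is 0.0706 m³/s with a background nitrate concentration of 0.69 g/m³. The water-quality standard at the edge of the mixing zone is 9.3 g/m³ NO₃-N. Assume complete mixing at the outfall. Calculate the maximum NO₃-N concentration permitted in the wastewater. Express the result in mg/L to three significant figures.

Mass balance: 9.3·0.083 = 0.0124·Cₑ + 0.0706·0.69.
Cₑ = (0.7719 − 0.04871) / 0.0124 = 58.32 mg/L.

58.3 mg/L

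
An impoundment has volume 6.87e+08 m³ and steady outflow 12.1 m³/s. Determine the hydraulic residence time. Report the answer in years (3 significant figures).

Q = 12.1 m³/s × 3.156e+07 s/yr = 3.818e+08 m³/yr.
Hydraulic residence time τ = V/Q = 6.87e+08/3.818e+08 = 1.799 yr.

1.80 yr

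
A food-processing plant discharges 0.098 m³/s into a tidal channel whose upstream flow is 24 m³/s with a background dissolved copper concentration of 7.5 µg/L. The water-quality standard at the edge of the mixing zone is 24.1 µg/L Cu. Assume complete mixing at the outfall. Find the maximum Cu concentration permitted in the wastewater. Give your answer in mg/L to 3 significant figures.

4.09 mg/L

7.5 µg/L = 0.0075 mg/L.
24.1 µg/L = 0.0241 mg/L.
Mass balance: 0.0241·24.1 = 0.098·Cₑ + 24·0.0075.
Cₑ = (0.5808 − 0.18) / 0.098 = 4.089 mg/L.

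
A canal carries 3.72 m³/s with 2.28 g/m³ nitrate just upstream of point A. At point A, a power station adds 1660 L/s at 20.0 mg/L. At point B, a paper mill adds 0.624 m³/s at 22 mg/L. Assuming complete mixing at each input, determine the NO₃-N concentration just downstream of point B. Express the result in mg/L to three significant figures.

9.23 mg/L

1660 L/s = 1.66 m³/s.
After input A: C = (3.72·2.28 + 1.66·20) / 5.38 = 7.748 mg/L.
After input B: C = (5.38·7.748 + 0.624·22) / 6.004 = 9.229 mg/L.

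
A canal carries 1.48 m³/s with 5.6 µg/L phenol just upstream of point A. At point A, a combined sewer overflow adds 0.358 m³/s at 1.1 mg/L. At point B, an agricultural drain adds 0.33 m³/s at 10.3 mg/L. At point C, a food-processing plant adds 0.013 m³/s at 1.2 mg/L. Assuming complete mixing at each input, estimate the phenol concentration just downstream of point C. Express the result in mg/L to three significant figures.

5.6 µg/L = 0.0056 mg/L.
After input A: C = (1.48·0.0056 + 0.358·1.1) / 1.838 = 0.2188 mg/L.
After input B: C = (1.838·0.2188 + 0.33·10.3) / 2.168 = 1.753 mg/L.
After input C: C = (2.168·1.753 + 0.013·1.2) / 2.181 = 1.75 mg/L.

1.75 mg/L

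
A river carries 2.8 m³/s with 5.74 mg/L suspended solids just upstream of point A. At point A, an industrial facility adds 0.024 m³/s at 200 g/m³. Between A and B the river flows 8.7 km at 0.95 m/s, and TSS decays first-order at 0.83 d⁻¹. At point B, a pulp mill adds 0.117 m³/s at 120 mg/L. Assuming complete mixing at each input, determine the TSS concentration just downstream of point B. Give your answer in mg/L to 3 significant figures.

11.3 mg/L

After input A: C = (2.8·5.74 + 0.024·200) / 2.824 = 7.391 mg/L.
Over the 8.7 km reach to input B (t = 9158 s = 0.106 d), decay gives C = 7.391·exp(−0.83·0.106) = 6.768 mg/L.
After input B: C = (2.824·6.768 + 0.117·120) / 2.941 = 11.27 mg/L.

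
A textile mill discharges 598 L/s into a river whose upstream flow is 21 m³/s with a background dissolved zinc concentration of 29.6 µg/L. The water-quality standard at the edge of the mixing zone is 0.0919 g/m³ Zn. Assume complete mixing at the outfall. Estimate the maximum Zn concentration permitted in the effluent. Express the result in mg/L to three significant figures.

598 L/s = 0.598 m³/s.
29.6 µg/L = 0.0296 mg/L.
Mass balance: 0.0919·21.6 = 0.598·Cₑ + 21·0.0296.
Cₑ = (1.985 − 0.6216) / 0.598 = 2.28 mg/L.

2.28 mg/L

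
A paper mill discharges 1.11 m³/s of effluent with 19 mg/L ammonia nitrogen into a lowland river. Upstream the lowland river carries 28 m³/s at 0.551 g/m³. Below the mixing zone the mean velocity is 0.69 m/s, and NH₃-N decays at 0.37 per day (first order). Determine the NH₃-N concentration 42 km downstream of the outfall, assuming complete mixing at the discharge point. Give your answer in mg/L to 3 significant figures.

After complete mixing, C₀ = (1.11·19 + 28·0.551) / 29.11 = 1.254 mg/L.
Travel time t = 4.2e+04 m / 0.69 m/s = 6.087e+04 s = 0.7045 d.
C = 1.254·exp(−0.37·0.7045) = 1.254·0.7705 = 0.9666 mg/L.

0.967 mg/L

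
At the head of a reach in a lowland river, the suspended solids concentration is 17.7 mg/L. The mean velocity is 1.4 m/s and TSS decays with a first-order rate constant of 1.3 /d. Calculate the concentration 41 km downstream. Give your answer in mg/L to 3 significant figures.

11.4 mg/L

Travel time t = 41 km / 1.4 m/s = 4.1e+04/1.4 = 2.929e+04 s = 0.339 d.
First-order decay: C = 17.7·exp(−1.3·0.339) = 17.7·0.6436 = 11.39 mg/L.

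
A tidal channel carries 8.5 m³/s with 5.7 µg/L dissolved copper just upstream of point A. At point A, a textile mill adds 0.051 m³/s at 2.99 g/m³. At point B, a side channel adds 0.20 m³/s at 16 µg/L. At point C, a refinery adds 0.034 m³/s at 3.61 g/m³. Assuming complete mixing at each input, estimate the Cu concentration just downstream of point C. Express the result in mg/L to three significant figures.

5.7 µg/L = 0.0057 mg/L.
After input A: C = (8.5·0.0057 + 0.051·2.99) / 8.551 = 0.0235 mg/L.
16 µg/L = 0.016 mg/L.
After input B: C = (8.551·0.0235 + 0.2·0.016) / 8.751 = 0.02333 mg/L.
After input C: C = (8.751·0.02333 + 0.034·3.61) / 8.785 = 0.03721 mg/L.

0.0372 mg/L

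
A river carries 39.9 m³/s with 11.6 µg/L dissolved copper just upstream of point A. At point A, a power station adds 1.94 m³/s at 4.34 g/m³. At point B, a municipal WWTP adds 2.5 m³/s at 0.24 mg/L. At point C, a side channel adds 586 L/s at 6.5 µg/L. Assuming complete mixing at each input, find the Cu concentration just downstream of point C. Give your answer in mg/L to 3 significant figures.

11.6 µg/L = 0.0116 mg/L.
After input A: C = (39.9·0.0116 + 1.94·4.34) / 41.84 = 0.2123 mg/L.
After input B: C = (41.84·0.2123 + 2.5·0.24) / 44.34 = 0.2139 mg/L.
586 L/s = 0.586 m³/s.
6.5 µg/L = 0.0065 mg/L.
After input C: C = (44.34·0.2139 + 0.586·0.0065) / 44.93 = 0.2112 mg/L.

0.211 mg/L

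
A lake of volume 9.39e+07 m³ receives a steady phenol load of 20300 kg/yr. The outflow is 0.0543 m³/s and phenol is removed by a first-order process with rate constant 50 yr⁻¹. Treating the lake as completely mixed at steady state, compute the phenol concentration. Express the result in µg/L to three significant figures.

Outflow Q = 0.0543 m³/s × 3.156e+07 s/yr = 1.714e+06 m³/yr.
Steady-state CSTR mass balance: W = Q·C + k·V·C, so C = W/(Q + kV).
Q + kV = 1.714e+06 + 50·9.39e+07 = 4.697e+09 m³/yr.
C = 20300/4.697e+09 = 4.322e-06 kg/m³ = 0.004322 mg/L = 4.322 µg/L.

4.32 µg/L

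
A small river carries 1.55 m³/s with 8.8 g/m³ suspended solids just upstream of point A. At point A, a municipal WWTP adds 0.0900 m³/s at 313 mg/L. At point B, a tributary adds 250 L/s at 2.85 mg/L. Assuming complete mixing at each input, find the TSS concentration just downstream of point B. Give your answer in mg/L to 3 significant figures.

22.5 mg/L

After input A: C = (1.55·8.8 + 0.09·313) / 1.64 = 25.49 mg/L.
250 L/s = 0.25 m³/s.
After input B: C = (1.64·25.49 + 0.25·2.85) / 1.89 = 22.5 mg/L.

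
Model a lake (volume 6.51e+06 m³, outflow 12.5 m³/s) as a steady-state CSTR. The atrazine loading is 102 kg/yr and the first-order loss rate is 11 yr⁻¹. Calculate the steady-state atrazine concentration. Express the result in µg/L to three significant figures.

Outflow Q = 12.5 m³/s × 3.156e+07 s/yr = 3.945e+08 m³/yr.
Steady-state CSTR mass balance: W = Q·C + k·V·C, so C = W/(Q + kV).
Q + kV = 3.945e+08 + 11·6.51e+06 = 4.661e+08 m³/yr.
C = 102/4.661e+08 = 2.188e-07 kg/m³ = 0.0002188 mg/L = 0.2188 µg/L.

0.219 µg/L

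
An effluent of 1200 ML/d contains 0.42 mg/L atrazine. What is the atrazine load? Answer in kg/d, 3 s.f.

1200 ML/d = 13.89 m³/s.
Mass flux = Q·C = 13.89 m³/s × 0.42 g/m³ = 5.833 g/s.
= 5.833 g/s × 86.4 = 504 kg/d.

504 kg/d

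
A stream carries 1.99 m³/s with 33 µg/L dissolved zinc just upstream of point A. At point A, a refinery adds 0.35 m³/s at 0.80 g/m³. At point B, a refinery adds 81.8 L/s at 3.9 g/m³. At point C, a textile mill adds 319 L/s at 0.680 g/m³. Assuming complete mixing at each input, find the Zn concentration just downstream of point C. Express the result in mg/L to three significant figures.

0.322 mg/L

33 µg/L = 0.033 mg/L.
After input A: C = (1.99·0.033 + 0.35·0.8) / 2.34 = 0.1477 mg/L.
81.8 L/s = 0.0818 m³/s.
After input B: C = (2.34·0.1477 + 0.0818·3.9) / 2.422 = 0.2745 mg/L.
319 L/s = 0.319 m³/s.
After input C: C = (2.422·0.2745 + 0.319·0.68) / 2.741 = 0.3217 mg/L.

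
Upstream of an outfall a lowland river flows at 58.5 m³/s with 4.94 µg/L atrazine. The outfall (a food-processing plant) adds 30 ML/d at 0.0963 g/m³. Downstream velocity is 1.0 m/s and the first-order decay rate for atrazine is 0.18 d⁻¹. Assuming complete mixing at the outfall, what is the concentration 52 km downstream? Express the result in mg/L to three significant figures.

30 ML/d = 0.3472 m³/s.
4.94 µg/L = 0.00494 mg/L.
After complete mixing, C₀ = (0.3472·0.0963 + 58.5·0.00494) / 58.85 = 0.005479 mg/L.
Travel time t = 5.2e+04 m / 1.0 m/s = 5.2e+04 s = 0.6019 d.
C = 0.005479·exp(−0.18·0.6019) = 0.005479·0.8973 = 0.004917 mg/L.

0.00492 mg/L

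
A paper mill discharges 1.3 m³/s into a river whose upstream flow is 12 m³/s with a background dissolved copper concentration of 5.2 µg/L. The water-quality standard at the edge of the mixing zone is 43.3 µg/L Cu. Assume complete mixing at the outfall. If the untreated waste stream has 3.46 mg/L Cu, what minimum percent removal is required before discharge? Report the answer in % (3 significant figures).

5.2 µg/L = 0.0052 mg/L.
43.3 µg/L = 0.0433 mg/L.
Mass balance: 0.0433·13.3 = 1.3·Cₑ + 12·0.0052.
Cₑ = (0.5759 − 0.0624) / 1.3 = 0.395 mg/L.
Required removal = 1 − 0.395/3.46 = 88.58 %.

88.6 %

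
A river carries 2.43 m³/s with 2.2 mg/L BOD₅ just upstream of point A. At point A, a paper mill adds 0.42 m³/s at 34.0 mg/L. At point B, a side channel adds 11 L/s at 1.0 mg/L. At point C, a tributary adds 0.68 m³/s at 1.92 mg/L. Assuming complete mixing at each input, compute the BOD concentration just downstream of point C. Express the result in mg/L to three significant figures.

5.91 mg/L

After input A: C = (2.43·2.2 + 0.42·34) / 2.85 = 6.886 mg/L.
11 L/s = 0.011 m³/s.
After input B: C = (2.85·6.886 + 0.011·1) / 2.861 = 6.864 mg/L.
After input C: C = (2.861·6.864 + 0.68·1.92) / 3.541 = 5.914 mg/L.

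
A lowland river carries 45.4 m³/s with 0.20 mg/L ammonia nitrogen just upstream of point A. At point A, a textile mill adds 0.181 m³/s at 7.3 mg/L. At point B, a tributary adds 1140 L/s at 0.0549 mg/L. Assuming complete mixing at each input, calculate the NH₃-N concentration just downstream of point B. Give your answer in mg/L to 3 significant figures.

0.224 mg/L

After input A: C = (45.4·0.2 + 0.181·7.3) / 45.58 = 0.2282 mg/L.
1140 L/s = 1.14 m³/s.
After input B: C = (45.58·0.2282 + 1.14·0.0549) / 46.72 = 0.224 mg/L.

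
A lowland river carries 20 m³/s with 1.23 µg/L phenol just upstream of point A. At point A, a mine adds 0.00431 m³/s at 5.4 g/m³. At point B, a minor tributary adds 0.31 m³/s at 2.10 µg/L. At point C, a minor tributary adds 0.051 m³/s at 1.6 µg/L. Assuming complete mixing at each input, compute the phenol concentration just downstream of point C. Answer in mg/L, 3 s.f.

1.23 µg/L = 0.00123 mg/L.
After input A: C = (20·0.00123 + 0.00431·5.4) / 20 = 0.002393 mg/L.
2.10 µg/L = 0.0021 mg/L.
After input B: C = (20·0.002393 + 0.31·0.0021) / 20.31 = 0.002389 mg/L.
1.6 µg/L = 0.0016 mg/L.
After input C: C = (20.31·0.002389 + 0.051·0.0016) / 20.37 = 0.002387 mg/L.

0.00239 mg/L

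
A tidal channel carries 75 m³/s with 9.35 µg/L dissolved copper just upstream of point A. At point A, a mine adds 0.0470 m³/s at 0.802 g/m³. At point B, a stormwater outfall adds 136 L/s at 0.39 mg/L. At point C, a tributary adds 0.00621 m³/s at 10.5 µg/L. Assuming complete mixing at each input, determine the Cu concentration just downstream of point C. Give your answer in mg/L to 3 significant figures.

9.35 µg/L = 0.00935 mg/L.
After input A: C = (75·0.00935 + 0.047·0.802) / 75.05 = 0.009846 mg/L.
136 L/s = 0.136 m³/s.
After input B: C = (75.05·0.009846 + 0.136·0.39) / 75.18 = 0.01053 mg/L.
10.5 µg/L = 0.0105 mg/L.
After input C: C = (75.18·0.01053 + 0.00621·0.0105) / 75.19 = 0.01053 mg/L.

0.0105 mg/L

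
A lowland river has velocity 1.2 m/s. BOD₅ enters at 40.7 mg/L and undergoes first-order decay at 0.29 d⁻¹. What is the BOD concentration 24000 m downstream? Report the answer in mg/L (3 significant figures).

Travel time t = 24000 m / 1.2 m/s = 2.4e+04/1.2 = 2e+04 s = 0.2315 d.
First-order decay: C = 40.7·exp(−0.29·0.2315) = 40.7·0.9351 = 38.06 mg/L.

38.1 mg/L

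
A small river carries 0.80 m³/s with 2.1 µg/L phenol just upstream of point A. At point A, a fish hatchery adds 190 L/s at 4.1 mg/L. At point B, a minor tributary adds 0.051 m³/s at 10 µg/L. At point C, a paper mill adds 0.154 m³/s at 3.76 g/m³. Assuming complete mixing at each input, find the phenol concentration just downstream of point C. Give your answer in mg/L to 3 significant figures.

2.1 µg/L = 0.0021 mg/L.
190 L/s = 0.19 m³/s.
After input A: C = (0.8·0.0021 + 0.19·4.1) / 0.99 = 0.7886 mg/L.
10 µg/L = 0.01 mg/L.
After input B: C = (0.99·0.7886 + 0.051·0.01) / 1.041 = 0.7504 mg/L.
After input C: C = (1.041·0.7504 + 0.154·3.76) / 1.195 = 1.138 mg/L.

1.14 mg/L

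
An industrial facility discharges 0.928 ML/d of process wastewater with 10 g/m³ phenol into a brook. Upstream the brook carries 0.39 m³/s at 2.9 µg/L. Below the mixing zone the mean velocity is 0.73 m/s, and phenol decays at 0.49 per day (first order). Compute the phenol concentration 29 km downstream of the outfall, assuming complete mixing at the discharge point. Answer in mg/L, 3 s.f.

0.216 mg/L

0.928 ML/d = 0.01074 m³/s.
2.9 µg/L = 0.0029 mg/L.
After complete mixing, C₀ = (0.01074·10 + 0.39·0.0029) / 0.4007 = 0.2708 mg/L.
Travel time t = 2.9e+04 m / 0.73 m/s = 3.973e+04 s = 0.4598 d.
C = 0.2708·exp(−0.49·0.4598) = 0.2708·0.7983 = 0.2162 mg/L.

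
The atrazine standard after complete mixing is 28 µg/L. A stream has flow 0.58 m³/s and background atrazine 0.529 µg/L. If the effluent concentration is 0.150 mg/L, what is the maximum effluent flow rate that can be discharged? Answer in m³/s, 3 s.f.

0.529 µg/L = 0.000529 mg/L.
28 µg/L = 0.028 mg/L.
Mass balance at complete mixing: C_std·(Q_w + Q_r) = Q_w·C_e + Q_r·C_b.
Rearranging, Q_w = Q_r·(C_std − C_b)/(C_e − C_std) = 0.58·(0.028 − 0.000529) / (0.15 − 0.028) = 0.1306 m³/s.

0.131 m³/s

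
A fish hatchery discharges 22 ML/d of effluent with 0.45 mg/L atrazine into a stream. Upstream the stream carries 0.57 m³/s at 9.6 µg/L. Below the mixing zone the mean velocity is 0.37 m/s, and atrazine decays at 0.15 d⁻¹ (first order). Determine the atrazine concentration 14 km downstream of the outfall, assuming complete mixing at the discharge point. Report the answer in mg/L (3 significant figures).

22 ML/d = 0.2546 m³/s.
9.6 µg/L = 0.0096 mg/L.
After complete mixing, C₀ = (0.2546·0.45 + 0.57·0.0096) / 0.8246 = 0.1456 mg/L.
Travel time t = 1.4e+04 m / 0.37 m/s = 3.784e+04 s = 0.4379 d.
C = 0.1456·exp(−0.15·0.4379) = 0.1456·0.9364 = 0.1363 mg/L.

0.136 mg/L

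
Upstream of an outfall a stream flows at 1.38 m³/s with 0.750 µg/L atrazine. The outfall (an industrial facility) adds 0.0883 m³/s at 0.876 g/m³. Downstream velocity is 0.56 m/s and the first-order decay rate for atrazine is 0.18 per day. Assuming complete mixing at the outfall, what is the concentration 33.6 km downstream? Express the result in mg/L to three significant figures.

0.750 µg/L = 0.00075 mg/L.
After complete mixing, C₀ = (0.0883·0.876 + 1.38·0.00075) / 1.468 = 0.05339 mg/L.
Travel time t = 3.36e+04 m / 0.56 m/s = 6e+04 s = 0.6944 d.
C = 0.05339·exp(−0.18·0.6944) = 0.05339·0.8825 = 0.04711 mg/L.

0.0471 mg/L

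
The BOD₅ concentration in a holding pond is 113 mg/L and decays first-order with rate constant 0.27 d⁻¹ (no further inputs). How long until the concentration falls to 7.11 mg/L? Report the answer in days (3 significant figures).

10.2 d

t = ln(C₀/C)/k = ln(113/7.11)/0.27 = 2.766/0.27 = 10.24 d.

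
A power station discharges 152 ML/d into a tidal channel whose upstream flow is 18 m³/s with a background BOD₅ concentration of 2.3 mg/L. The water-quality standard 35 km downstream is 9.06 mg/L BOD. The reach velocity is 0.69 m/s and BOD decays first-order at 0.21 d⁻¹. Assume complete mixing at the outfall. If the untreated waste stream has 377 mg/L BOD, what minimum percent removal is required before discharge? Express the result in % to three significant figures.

75.7 %

152 ML/d = 1.759 m³/s.
Travel time to the compliance point: t = 3.5e+04/0.69 = 5.072e+04 s = 0.5871 d; decay factor exp(−0.21·0.5871) = 0.884.
So the concentration just after mixing may be at most 9.06/0.884 = 10.25 mg/L.
Mass balance: 10.25·19.76 = 1.759·Cₑ + 18·2.3.
Cₑ = (202.5 − 41.4) / 1.759 = 91.58 mg/L.
Required removal = 1 − 91.58/377 = 75.71 %.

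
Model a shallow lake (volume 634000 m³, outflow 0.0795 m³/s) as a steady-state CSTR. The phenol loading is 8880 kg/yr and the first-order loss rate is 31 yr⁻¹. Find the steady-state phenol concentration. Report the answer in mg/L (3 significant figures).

0.401 mg/L

Outflow Q = 0.0795 m³/s × 3.156e+07 s/yr = 2.509e+06 m³/yr.
Steady-state CSTR mass balance: W = Q·C + k·V·C, so C = W/(Q + kV).
Q + kV = 2.509e+06 + 31·634000 = 2.216e+07 m³/yr.
C = 8880/2.216e+07 = 0.0004007 kg/m³ = 0.4007 mg/L.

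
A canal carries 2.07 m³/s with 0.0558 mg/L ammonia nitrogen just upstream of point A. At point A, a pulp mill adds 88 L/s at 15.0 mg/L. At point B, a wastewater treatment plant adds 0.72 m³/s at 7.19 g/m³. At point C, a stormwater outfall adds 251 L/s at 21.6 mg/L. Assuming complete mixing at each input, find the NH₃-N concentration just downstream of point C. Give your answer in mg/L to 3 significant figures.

88 L/s = 0.088 m³/s.
After input A: C = (2.07·0.0558 + 0.088·15) / 2.158 = 0.6652 mg/L.
After input B: C = (2.158·0.6652 + 0.72·7.19) / 2.878 = 2.298 mg/L.
251 L/s = 0.251 m³/s.
After input C: C = (2.878·2.298 + 0.251·21.6) / 3.129 = 3.846 mg/L.

3.85 mg/L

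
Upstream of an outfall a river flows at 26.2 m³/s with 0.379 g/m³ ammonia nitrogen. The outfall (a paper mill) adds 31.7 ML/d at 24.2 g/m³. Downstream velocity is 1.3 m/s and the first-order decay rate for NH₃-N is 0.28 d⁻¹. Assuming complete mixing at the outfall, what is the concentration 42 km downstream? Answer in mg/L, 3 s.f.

0.638 mg/L

31.7 ML/d = 0.3669 m³/s.
After complete mixing, C₀ = (0.3669·24.2 + 26.2·0.379) / 26.57 = 0.708 mg/L.
Travel time t = 4.2e+04 m / 1.3 m/s = 3.231e+04 s = 0.3739 d.
C = 0.708·exp(−0.28·0.3739) = 0.708·0.9006 = 0.6376 mg/L.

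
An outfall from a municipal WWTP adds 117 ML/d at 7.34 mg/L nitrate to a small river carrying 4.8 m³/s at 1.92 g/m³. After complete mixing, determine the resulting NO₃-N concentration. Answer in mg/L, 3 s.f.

3.11 mg/L

117 ML/d = 1.354 m³/s.
Flow-weighted mixing gives C = (1.354·7.34 + 4.8·1.92) / (1.354 + 4.8) = 19.16/6.154 = 3.113 mg/L.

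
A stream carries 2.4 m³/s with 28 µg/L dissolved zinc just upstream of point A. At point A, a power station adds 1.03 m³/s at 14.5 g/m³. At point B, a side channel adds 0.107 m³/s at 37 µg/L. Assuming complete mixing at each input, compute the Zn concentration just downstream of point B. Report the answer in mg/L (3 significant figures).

28 µg/L = 0.028 mg/L.
After input A: C = (2.4·0.028 + 1.03·14.5) / 3.43 = 4.374 mg/L.
37 µg/L = 0.037 mg/L.
After input B: C = (3.43·4.374 + 0.107·0.037) / 3.537 = 4.243 mg/L.

4.24 mg/L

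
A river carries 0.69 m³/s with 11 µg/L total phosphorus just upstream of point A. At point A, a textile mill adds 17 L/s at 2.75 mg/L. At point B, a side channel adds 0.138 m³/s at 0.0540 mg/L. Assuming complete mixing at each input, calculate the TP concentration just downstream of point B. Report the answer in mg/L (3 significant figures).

11 µg/L = 0.011 mg/L.
17 L/s = 0.017 m³/s.
After input A: C = (0.69·0.011 + 0.017·2.75) / 0.707 = 0.07686 mg/L.
After input B: C = (0.707·0.07686 + 0.138·0.054) / 0.845 = 0.07313 mg/L.

0.0731 mg/L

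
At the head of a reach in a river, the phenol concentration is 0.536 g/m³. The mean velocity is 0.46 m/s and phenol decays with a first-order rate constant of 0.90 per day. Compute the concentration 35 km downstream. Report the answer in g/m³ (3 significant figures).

0.243 g/m³

Travel time t = 35 km / 0.46 m/s = 3.5e+04/0.46 = 7.609e+04 s = 0.8806 d.
First-order decay: C = 0.536·exp(−0.90·0.8806) = 0.536·0.4527 = 0.2426 g/m³.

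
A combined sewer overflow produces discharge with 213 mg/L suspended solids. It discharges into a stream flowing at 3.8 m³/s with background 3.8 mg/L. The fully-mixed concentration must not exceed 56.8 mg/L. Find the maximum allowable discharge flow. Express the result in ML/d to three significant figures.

Mass balance at complete mixing: C_std·(Q_w + Q_r) = Q_w·C_e + Q_r·C_b.
Rearranging, Q_w = Q_r·(C_std − C_b)/(C_e − C_std) = 3.8·(56.8 − 3.8) / (213 − 56.8) = 1.289 m³/s.
= 111.4 ML/d.

111 ML/d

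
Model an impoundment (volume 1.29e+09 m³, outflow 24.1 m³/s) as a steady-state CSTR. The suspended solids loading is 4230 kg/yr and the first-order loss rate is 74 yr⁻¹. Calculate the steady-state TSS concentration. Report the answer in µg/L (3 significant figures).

0.0440 µg/L

Outflow Q = 24.1 m³/s × 3.156e+07 s/yr = 7.605e+08 m³/yr.
Steady-state CSTR mass balance: W = Q·C + k·V·C, so C = W/(Q + kV).
Q + kV = 7.605e+08 + 74·1.29e+09 = 9.622e+10 m³/yr.
C = 4230/9.622e+10 = 4.396e-08 kg/m³ = 4.396e-05 mg/L = 0.04396 µg/L.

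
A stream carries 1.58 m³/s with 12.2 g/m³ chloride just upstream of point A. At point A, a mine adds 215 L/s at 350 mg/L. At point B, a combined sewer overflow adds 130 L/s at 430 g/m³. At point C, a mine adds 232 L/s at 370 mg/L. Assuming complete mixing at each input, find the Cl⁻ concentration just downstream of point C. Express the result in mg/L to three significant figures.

215 L/s = 0.215 m³/s.
After input A: C = (1.58·12.2 + 0.215·350) / 1.795 = 52.66 mg/L.
130 L/s = 0.13 m³/s.
After input B: C = (1.795·52.66 + 0.13·430) / 1.925 = 78.14 mg/L.
232 L/s = 0.232 m³/s.
After input C: C = (1.925·78.14 + 0.232·370) / 2.157 = 109.5 mg/L.

110 mg/L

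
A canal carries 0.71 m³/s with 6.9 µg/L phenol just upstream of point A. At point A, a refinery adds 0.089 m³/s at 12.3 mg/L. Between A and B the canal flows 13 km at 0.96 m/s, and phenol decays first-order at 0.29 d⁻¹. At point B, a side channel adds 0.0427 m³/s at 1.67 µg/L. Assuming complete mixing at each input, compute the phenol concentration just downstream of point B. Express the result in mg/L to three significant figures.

1.25 mg/L

6.9 µg/L = 0.0069 mg/L.
After input A: C = (0.71·0.0069 + 0.089·12.3) / 0.799 = 1.376 mg/L.
Over the 13 km reach to input B (t = 1.354e+04 s = 0.1567 d), decay gives C = 1.376·exp(−0.29·0.1567) = 1.315 mg/L.
1.67 µg/L = 0.00167 mg/L.
After input B: C = (0.799·1.315 + 0.0427·0.00167) / 0.8417 = 1.248 mg/L.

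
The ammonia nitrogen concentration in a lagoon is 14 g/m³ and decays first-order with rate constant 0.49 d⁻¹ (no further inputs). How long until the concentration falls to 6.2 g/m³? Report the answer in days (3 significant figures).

1.66 d

t = ln(C₀/C)/k = ln(14/6.2)/0.49 = 0.8145/0.49 = 1.662 d.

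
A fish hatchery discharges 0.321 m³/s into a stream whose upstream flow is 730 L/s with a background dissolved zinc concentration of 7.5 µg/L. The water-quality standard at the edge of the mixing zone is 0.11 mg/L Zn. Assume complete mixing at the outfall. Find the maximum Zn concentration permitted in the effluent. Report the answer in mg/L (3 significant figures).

730 L/s = 0.73 m³/s.
7.5 µg/L = 0.0075 mg/L.
Mass balance: 0.11·1.051 = 0.321·Cₑ + 0.73·0.0075.
Cₑ = (0.1156 − 0.005475) / 0.321 = 0.3431 mg/L.

0.343 mg/L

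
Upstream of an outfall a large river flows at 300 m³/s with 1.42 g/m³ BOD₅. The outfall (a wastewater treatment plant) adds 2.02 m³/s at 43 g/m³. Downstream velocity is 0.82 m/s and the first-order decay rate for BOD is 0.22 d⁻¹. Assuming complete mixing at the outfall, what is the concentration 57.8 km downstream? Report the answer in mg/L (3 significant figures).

After complete mixing, C₀ = (2.02·43 + 300·1.42) / 302 = 1.698 mg/L.
Travel time t = 5.78e+04 m / 0.82 m/s = 7.049e+04 s = 0.8158 d.
C = 1.698·exp(−0.22·0.8158) = 1.698·0.8357 = 1.419 mg/L.

1.42 mg/L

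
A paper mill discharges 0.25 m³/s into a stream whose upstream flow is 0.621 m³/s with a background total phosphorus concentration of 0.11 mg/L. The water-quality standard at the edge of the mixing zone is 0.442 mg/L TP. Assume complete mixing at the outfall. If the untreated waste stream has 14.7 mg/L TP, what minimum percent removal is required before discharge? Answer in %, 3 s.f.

91.4 %

Mass balance: 0.442·0.871 = 0.25·Cₑ + 0.621·0.11.
Cₑ = (0.385 − 0.06831) / 0.25 = 1.267 mg/L.
Required removal = 1 − 1.267/14.7 = 91.38 %.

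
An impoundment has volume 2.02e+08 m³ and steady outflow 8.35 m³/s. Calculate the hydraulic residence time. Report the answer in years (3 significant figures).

Q = 8.35 m³/s × 3.156e+07 s/yr = 2.635e+08 m³/yr.
Hydraulic residence time τ = V/Q = 2.02e+08/2.635e+08 = 0.7666 yr.

0.767 yr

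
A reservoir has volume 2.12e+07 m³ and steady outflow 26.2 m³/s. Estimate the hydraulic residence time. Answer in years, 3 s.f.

0.0256 yr

Q = 26.2 m³/s × 3.156e+07 s/yr = 8.268e+08 m³/yr.
Hydraulic residence time τ = V/Q = 2.12e+07/8.268e+08 = 0.02564 yr.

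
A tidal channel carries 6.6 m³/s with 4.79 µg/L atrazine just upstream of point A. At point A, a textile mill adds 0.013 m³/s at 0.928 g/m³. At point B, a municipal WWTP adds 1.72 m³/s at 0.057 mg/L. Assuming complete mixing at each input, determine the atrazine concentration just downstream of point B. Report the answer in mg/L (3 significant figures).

0.0170 mg/L

4.79 µg/L = 0.00479 mg/L.
After input A: C = (6.6·0.00479 + 0.013·0.928) / 6.613 = 0.006605 mg/L.
After input B: C = (6.613·0.006605 + 1.72·0.057) / 8.333 = 0.01701 mg/L.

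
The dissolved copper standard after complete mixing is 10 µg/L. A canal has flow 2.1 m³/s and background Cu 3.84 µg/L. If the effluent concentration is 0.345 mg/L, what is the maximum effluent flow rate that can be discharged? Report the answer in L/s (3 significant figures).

3.84 µg/L = 0.00384 mg/L.
10 µg/L = 0.01 mg/L.
Mass balance at complete mixing: C_std·(Q_w + Q_r) = Q_w·C_e + Q_r·C_b.
Rearranging, Q_w = Q_r·(C_std − C_b)/(C_e − C_std) = 2.1·(0.01 − 0.00384) / (0.345 − 0.01) = 0.03861 m³/s.
= 38.61 L/s.

38.6 L/s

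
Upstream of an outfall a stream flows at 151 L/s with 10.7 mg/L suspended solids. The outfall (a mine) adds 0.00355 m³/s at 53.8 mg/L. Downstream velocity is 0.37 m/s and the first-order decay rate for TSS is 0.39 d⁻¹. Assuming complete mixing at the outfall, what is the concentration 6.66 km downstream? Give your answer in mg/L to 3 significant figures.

10.8 mg/L

151 L/s = 0.151 m³/s.
After complete mixing, C₀ = (0.00355·53.8 + 0.151·10.7) / 0.1545 = 11.69 mg/L.
Travel time t = 6660 m / 0.37 m/s = 1.8e+04 s = 0.2083 d.
C = 11.69·exp(−0.39·0.2083) = 11.69·0.922 = 10.78 mg/L.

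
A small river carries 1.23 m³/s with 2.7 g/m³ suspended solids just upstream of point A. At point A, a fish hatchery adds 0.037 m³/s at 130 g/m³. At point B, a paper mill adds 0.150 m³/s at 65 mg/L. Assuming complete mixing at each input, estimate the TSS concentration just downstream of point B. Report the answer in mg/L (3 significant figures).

12.6 mg/L

After input A: C = (1.23·2.7 + 0.037·130) / 1.267 = 6.418 mg/L.
After input B: C = (1.267·6.418 + 0.15·65) / 1.417 = 12.62 mg/L.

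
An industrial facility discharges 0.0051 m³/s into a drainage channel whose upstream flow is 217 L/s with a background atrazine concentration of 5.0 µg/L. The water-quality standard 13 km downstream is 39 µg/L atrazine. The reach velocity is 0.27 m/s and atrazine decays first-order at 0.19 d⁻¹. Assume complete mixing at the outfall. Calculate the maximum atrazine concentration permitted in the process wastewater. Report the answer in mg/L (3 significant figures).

217 L/s = 0.217 m³/s.
5.0 µg/L = 0.005 mg/L.
39 µg/L = 0.039 mg/L.
Travel time to the compliance point: t = 1.3e+04/0.27 = 4.815e+04 s = 0.5573 d; decay factor exp(−0.19·0.5573) = 0.8995.
So the concentration just after mixing may be at most 0.039/0.8995 = 0.04336 mg/L.
Mass balance: 0.04336·0.2221 = 0.0051·Cₑ + 0.217·0.005.
Cₑ = (0.009629 − 0.001085) / 0.0051 = 1.675 mg/L.

1.68 mg/L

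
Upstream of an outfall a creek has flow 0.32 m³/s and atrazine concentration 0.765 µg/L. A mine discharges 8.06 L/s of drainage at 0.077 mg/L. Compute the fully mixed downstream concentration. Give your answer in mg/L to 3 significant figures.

0.00264 mg/L

8.06 L/s = 0.00806 m³/s.
0.765 µg/L = 0.000765 mg/L.
Flow-weighted mixing gives C = (0.00806·0.077 + 0.32·0.000765) / (0.00806 + 0.32) = 0.0008654/0.3281 = 0.002638 mg/L.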